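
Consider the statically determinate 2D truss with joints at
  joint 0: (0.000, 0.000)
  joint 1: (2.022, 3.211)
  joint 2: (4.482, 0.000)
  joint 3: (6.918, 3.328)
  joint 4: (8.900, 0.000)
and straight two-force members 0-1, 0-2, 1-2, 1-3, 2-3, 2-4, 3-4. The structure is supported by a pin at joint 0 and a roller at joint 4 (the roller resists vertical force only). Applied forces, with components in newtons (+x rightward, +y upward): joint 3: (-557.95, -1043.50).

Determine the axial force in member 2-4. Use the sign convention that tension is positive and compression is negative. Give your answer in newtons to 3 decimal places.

358.809

N=5 nodes, M=7 members, R=3 reactions → 2N=10, M+R=10
member 0 (0-1): L=3.7946, (cx,cy)=(0.5329,0.8462)
member 1 (0-2): L=4.4820, (cx,cy)=(1.0000,0.0000)
member 2 (1-2): L=4.0450, (cx,cy)=(0.6082,-0.7938)
member 3 (1-3): L=4.8974, (cx,cy)=(0.9997,0.0239)
member 4 (2-3): L=4.1243, (cx,cy)=(0.5906,0.8069)
member 5 (2-4): L=4.4180, (cx,cy)=(1.0000,0.0000)
member 6 (3-4): L=3.8735, (cx,cy)=(0.5117,-0.8592)
solve A·x = −loads:
  F[0-1] = -521.1753 N (compression)
  F[0-2] = -280.2354 N (compression)
  F[1-2] = +537.3698 N (tension)
  F[1-3] = -604.6921 N (compression)
  F[2-3] = -528.6382 N (compression)
  F[2-4] = +358.8089 N (tension)
  F[3-4] = -701.2321 N (compression)
  Rx@0 = +557.9500 N
  Ry@0 = +441.0196 N
  Ry@4 = +602.4804 N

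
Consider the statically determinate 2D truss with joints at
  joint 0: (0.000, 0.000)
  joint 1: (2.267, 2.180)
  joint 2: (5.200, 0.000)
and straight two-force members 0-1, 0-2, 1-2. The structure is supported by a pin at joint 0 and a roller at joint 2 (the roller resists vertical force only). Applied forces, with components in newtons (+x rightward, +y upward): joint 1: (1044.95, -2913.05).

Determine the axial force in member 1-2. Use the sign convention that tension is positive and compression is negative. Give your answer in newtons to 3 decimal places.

-2863.288

N=3 nodes, M=3 members, R=3 reactions → 2N=6, M+R=6
member 0 (0-1): L=3.1451, (cx,cy)=(0.7208,0.6931)
member 1 (0-2): L=5.2000, (cx,cy)=(1.0000,0.0000)
member 2 (1-2): L=3.6544, (cx,cy)=(0.8026,-0.5965)
solve A·x = −loads:
  F[0-1] = -1738.4601 N (compression)
  F[0-2] = +2298.0364 N (tension)
  F[1-2] = -2863.2876 N (compression)
  Rx@0 = -1044.9500 N
  Ry@0 = +1204.9970 N
  Ry@2 = +1708.0530 N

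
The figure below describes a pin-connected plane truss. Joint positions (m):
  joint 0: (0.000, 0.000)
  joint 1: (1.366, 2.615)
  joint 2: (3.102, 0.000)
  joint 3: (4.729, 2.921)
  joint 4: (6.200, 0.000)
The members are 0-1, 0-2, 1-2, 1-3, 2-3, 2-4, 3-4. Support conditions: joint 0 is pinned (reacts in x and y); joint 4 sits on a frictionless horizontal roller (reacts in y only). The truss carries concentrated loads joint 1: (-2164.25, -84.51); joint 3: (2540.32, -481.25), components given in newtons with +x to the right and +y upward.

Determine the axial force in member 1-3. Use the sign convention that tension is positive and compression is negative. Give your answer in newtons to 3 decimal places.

2219.257

N=5 nodes, M=7 members, R=3 reactions → 2N=10, M+R=10
member 0 (0-1): L=2.9503, (cx,cy)=(0.4630,0.8864)
member 1 (0-2): L=3.1020, (cx,cy)=(1.0000,0.0000)
member 2 (1-2): L=3.1388, (cx,cy)=(0.5531,-0.8331)
member 3 (1-3): L=3.3769, (cx,cy)=(0.9959,0.0906)
member 4 (2-3): L=3.3436, (cx,cy)=(0.4866,0.8736)
member 5 (2-4): L=3.0980, (cx,cy)=(1.0000,0.0000)
member 6 (3-4): L=3.2705, (cx,cy)=(0.4498,-0.8931)
solve A·x = −loads:
  F[0-1] = +117.2473 N (tension)
  F[0-2] = +321.7838 N (tension)
  F[1-2] = +15.2043 N (tension)
  F[1-3] = +2219.2572 N (tension)
  F[2-3] = -14.4996 N (compression)
  F[2-4] = +337.2486 N (tension)
  F[3-4] = -749.8077 N (compression)
  Rx@0 = -376.0700 N
  Ry@0 = -103.9227 N
  Ry@4 = +669.6827 N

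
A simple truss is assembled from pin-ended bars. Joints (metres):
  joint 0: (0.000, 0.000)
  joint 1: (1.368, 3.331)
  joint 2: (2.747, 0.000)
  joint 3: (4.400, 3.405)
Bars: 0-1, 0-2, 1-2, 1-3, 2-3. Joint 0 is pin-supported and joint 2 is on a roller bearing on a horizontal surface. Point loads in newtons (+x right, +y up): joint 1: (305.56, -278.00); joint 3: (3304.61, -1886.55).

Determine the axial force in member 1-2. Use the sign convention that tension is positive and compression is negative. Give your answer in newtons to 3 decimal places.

-6100.016

N=4 nodes, M=5 members, R=3 reactions → 2N=8, M+R=8
member 0 (0-1): L=3.6010, (cx,cy)=(0.3799,0.9250)
member 1 (0-2): L=2.7470, (cx,cy)=(1.0000,0.0000)
member 2 (1-2): L=3.6052, (cx,cy)=(0.3825,-0.9240)
member 3 (1-3): L=3.0329, (cx,cy)=(0.9997,0.0244)
member 4 (2-3): L=3.7850, (cx,cy)=(0.4367,0.8996)
solve A·x = −loads:
  F[0-1] = +5905.0796 N (tension)
  F[0-2] = +1366.8442 N (tension)
  F[1-2] = -6100.0164 N (compression)
  F[1-3] = +4272.3364 N (tension)
  F[2-3] = -2212.9806 N (compression)
  Rx@0 = -3610.1700 N
  Ry@0 = -5462.3671 N
  Ry@2 = +7626.9171 N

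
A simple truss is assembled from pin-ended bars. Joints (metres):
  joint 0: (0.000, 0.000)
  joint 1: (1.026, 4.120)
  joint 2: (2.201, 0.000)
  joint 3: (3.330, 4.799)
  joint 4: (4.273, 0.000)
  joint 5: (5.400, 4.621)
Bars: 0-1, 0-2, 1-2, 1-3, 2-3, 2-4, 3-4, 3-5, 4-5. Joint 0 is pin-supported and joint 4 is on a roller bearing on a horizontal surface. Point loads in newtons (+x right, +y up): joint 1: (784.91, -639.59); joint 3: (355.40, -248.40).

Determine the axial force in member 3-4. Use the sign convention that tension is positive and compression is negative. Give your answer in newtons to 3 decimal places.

N=6 nodes, M=9 members, R=3 reactions → 2N=12, M+R=12
member 0 (0-1): L=4.2458, (cx,cy)=(0.2416,0.9704)
member 1 (0-2): L=2.2010, (cx,cy)=(1.0000,0.0000)
member 2 (1-2): L=4.2843, (cx,cy)=(0.2743,-0.9617)
member 3 (1-3): L=2.4020, (cx,cy)=(0.9592,0.2827)
member 4 (2-3): L=4.9300, (cx,cy)=(0.2290,0.9734)
member 5 (2-4): L=2.0720, (cx,cy)=(1.0000,0.0000)
member 6 (3-4): L=4.8908, (cx,cy)=(0.1928,-0.9812)
member 7 (3-5): L=2.0776, (cx,cy)=(0.9963,-0.0857)
member 8 (4-5): L=4.7564, (cx,cy)=(0.2369,0.9715)
solve A·x = −loads:
  F[0-1] = +633.9057 N (tension)
  F[0-2] = +987.1274 N (tension)
  F[1-2] = -1382.1660 N (compression)
  F[1-3] = -263.3997 N (compression)
  F[2-3] = +1365.4549 N (tension)
  F[2-4] = +295.3598 N (tension)
  F[3-4] = -1531.8532 N (compression)
  F[3-5] = +0.0000 N (tension)
  F[4-5] = -0.0000 N (compression)
  Rx@0 = -1140.3100 N
  Ry@0 = -615.1191 N
  Ry@4 = +1503.1091 N

-1531.853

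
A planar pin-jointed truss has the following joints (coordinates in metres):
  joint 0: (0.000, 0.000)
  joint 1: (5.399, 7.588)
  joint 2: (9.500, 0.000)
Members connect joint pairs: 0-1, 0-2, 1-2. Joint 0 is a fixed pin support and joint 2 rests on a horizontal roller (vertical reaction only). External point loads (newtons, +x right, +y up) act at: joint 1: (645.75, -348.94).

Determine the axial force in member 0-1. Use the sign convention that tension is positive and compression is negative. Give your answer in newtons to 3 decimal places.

N=3 nodes, M=3 members, R=3 reactions → 2N=6, M+R=6
member 0 (0-1): L=9.3127, (cx,cy)=(0.5797,0.8148)
member 1 (0-2): L=9.5000, (cx,cy)=(1.0000,0.0000)
member 2 (1-2): L=8.6253, (cx,cy)=(0.4755,-0.8797)
solve A·x = −loads:
  F[0-1] = +448.1505 N (tension)
  F[0-2] = +385.9374 N (tension)
  F[1-2] = -811.7116 N (compression)
  Rx@0 = -645.7500 N
  Ry@0 = -365.1524 N
  Ry@2 = +714.0924 N

448.151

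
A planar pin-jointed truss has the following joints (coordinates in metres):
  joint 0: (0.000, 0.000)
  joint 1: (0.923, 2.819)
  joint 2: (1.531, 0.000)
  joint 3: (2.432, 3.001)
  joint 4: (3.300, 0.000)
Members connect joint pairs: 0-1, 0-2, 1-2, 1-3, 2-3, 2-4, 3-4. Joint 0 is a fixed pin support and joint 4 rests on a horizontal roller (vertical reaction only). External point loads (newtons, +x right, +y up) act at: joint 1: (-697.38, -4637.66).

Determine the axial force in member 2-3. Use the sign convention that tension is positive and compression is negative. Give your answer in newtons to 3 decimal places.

N=5 nodes, M=7 members, R=3 reactions → 2N=10, M+R=10
member 0 (0-1): L=2.9663, (cx,cy)=(0.3112,0.9504)
member 1 (0-2): L=1.5310, (cx,cy)=(1.0000,0.0000)
member 2 (1-2): L=2.8838, (cx,cy)=(0.2108,-0.9775)
member 3 (1-3): L=1.5199, (cx,cy)=(0.9928,0.1197)
member 4 (2-3): L=3.1333, (cx,cy)=(0.2876,0.9578)
member 5 (2-4): L=1.7690, (cx,cy)=(1.0000,0.0000)
member 6 (3-4): L=3.1240, (cx,cy)=(0.2778,-0.9606)
solve A·x = −loads:
  F[0-1] = -4141.8736 N (compression)
  F[0-2] = +591.4319 N (tension)
  F[1-2] = -770.4668 N (compression)
  F[1-3] = -432.1023 N (compression)
  F[2-3] = +786.3607 N (tension)
  F[2-4] = +202.8731 N (tension)
  F[3-4] = -730.1578 N (compression)
  Rx@0 = +697.3800 N
  Ry@0 = +3936.2521 N
  Ry@4 = +701.4079 N

786.361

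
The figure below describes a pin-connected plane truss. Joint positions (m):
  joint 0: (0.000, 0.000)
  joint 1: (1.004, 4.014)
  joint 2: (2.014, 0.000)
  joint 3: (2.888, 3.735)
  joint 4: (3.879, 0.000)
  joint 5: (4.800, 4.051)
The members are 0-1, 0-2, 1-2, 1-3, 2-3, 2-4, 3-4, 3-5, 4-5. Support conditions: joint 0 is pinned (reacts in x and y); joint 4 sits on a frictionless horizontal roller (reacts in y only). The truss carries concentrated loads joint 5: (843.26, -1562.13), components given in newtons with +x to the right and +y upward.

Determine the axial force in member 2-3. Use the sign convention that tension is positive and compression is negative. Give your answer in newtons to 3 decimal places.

N=6 nodes, M=9 members, R=3 reactions → 2N=12, M+R=12
member 0 (0-1): L=4.1377, (cx,cy)=(0.2426,0.9701)
member 1 (0-2): L=2.0140, (cx,cy)=(1.0000,0.0000)
member 2 (1-2): L=4.1391, (cx,cy)=(0.2440,-0.9698)
member 3 (1-3): L=1.9045, (cx,cy)=(0.9892,-0.1465)
member 4 (2-3): L=3.8359, (cx,cy)=(0.2278,0.9737)
member 5 (2-4): L=1.8650, (cx,cy)=(1.0000,0.0000)
member 6 (3-4): L=3.8642, (cx,cy)=(0.2565,-0.9666)
member 7 (3-5): L=1.9379, (cx,cy)=(0.9866,0.1631)
member 8 (4-5): L=4.1544, (cx,cy)=(0.2217,0.9751)
solve A·x = −loads:
  F[0-1] = +1290.1075 N (tension)
  F[0-2] = +530.2162 N (tension)
  F[1-2] = -1390.1666 N (compression)
  F[1-3] = +659.3764 N (tension)
  F[2-3] = +1384.5630 N (tension)
  F[2-4] = -124.4724 N (compression)
  F[3-4] = -1081.9387 N (compression)
  F[3-5] = +1262.0920 N (tension)
  F[4-5] = -1813.0419 N (compression)
  Rx@0 = -843.2600 N
  Ry@0 = -1251.5514 N
  Ry@4 = +2813.6814 N

1384.563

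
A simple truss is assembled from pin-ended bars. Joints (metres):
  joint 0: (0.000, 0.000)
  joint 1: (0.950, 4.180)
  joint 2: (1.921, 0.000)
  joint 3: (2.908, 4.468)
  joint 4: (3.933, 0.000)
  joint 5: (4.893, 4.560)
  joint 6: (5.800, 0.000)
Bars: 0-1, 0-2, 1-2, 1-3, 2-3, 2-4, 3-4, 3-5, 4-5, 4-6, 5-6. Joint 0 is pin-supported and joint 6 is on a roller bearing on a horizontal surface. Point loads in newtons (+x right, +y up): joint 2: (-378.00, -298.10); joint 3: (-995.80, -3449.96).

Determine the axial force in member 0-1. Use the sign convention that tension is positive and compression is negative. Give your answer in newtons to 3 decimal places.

N=7 nodes, M=11 members, R=3 reactions → 2N=14, M+R=14
member 0 (0-1): L=4.2866, (cx,cy)=(0.2216,0.9751)
member 1 (0-2): L=1.9210, (cx,cy)=(1.0000,0.0000)
member 2 (1-2): L=4.2913, (cx,cy)=(0.2263,-0.9741)
member 3 (1-3): L=1.9791, (cx,cy)=(0.9894,0.1455)
member 4 (2-3): L=4.5757, (cx,cy)=(0.2157,0.9765)
member 5 (2-4): L=2.0120, (cx,cy)=(1.0000,0.0000)
member 6 (3-4): L=4.5841, (cx,cy)=(0.2236,-0.9747)
member 7 (3-5): L=1.9871, (cx,cy)=(0.9989,0.0463)
member 8 (4-5): L=4.6600, (cx,cy)=(0.2060,0.9785)
member 9 (4-6): L=1.8670, (cx,cy)=(1.0000,0.0000)
member 10 (5-6): L=4.6493, (cx,cy)=(0.1951,-0.9808)
solve A·x = −loads:
  F[0-1] = -2755.2123 N (compression)
  F[0-2] = -763.1868 N (compression)
  F[1-2] = +2577.9454 N (tension)
  F[1-3] = -1206.7760 N (compression)
  F[2-3] = -2266.3365 N (compression)
  F[2-4] = +686.9872 N (tension)
  F[3-4] = -1109.8001 N (compression)
  F[3-5] = -439.3062 N (compression)
  F[4-5] = +1105.4123 N (tension)
  F[4-6] = +211.1086 N (tension)
  F[5-6] = -1082.1534 N (compression)
  Rx@0 = +1373.8000 N
  Ry@0 = +2686.6980 N
  Ry@6 = +1061.3620 N

-2755.212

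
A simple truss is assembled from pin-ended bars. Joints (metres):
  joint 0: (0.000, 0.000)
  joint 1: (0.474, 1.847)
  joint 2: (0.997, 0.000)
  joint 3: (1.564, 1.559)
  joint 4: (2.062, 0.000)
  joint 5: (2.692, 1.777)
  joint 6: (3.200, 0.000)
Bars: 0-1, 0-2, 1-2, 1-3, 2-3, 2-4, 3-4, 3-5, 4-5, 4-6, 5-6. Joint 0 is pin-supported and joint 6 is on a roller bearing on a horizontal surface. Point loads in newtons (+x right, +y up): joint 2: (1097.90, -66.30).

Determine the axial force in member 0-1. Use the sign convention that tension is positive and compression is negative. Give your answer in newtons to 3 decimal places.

N=7 nodes, M=11 members, R=3 reactions → 2N=14, M+R=14
member 0 (0-1): L=1.9069, (cx,cy)=(0.2486,0.9686)
member 1 (0-2): L=0.9970, (cx,cy)=(1.0000,0.0000)
member 2 (1-2): L=1.9196, (cx,cy)=(0.2724,-0.9622)
member 3 (1-3): L=1.1274, (cx,cy)=(0.9668,-0.2555)
member 4 (2-3): L=1.6589, (cx,cy)=(0.3418,0.9398)
member 5 (2-4): L=1.0650, (cx,cy)=(1.0000,0.0000)
member 6 (3-4): L=1.6366, (cx,cy)=(0.3043,-0.9526)
member 7 (3-5): L=1.1489, (cx,cy)=(0.9818,0.1898)
member 8 (4-5): L=1.8854, (cx,cy)=(0.3342,0.9425)
member 9 (4-6): L=1.1380, (cx,cy)=(1.0000,0.0000)
member 10 (5-6): L=1.8482, (cx,cy)=(0.2749,-0.9615)
solve A·x = −loads:
  F[0-1] = -47.1225 N (compression)
  F[0-2] = +1109.6136 N (tension)
  F[1-2] = +54.7509 N (tension)
  F[1-3] = -27.5443 N (compression)
  F[2-3] = +14.4931 N (tension)
  F[2-4] = +21.6768 N (tension)
  F[3-4] = -24.5662 N (compression)
  F[3-5] = -14.4644 N (compression)
  F[4-5] = +24.8284 N (tension)
  F[4-6] = +5.9052 N (tension)
  F[5-6] = -21.4841 N (compression)
  Rx@0 = -1097.9000 N
  Ry@0 = +45.6434 N
  Ry@6 = +20.6566 N

-47.122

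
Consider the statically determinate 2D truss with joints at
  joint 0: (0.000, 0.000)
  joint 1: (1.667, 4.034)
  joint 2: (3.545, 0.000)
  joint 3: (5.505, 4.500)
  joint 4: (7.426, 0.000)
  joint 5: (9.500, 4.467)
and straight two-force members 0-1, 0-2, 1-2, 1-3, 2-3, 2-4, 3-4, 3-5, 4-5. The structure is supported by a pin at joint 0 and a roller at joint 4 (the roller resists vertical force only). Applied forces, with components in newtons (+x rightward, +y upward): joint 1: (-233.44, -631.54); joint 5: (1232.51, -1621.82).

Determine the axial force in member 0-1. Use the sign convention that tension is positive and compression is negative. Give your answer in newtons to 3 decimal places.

625.161

N=6 nodes, M=9 members, R=3 reactions → 2N=12, M+R=12
member 0 (0-1): L=4.3649, (cx,cy)=(0.3819,0.9242)
member 1 (0-2): L=3.5450, (cx,cy)=(1.0000,0.0000)
member 2 (1-2): L=4.4497, (cx,cy)=(0.4220,-0.9066)
member 3 (1-3): L=3.8662, (cx,cy)=(0.9927,0.1205)
member 4 (2-3): L=4.9083, (cx,cy)=(0.3993,0.9168)
member 5 (2-4): L=3.8810, (cx,cy)=(1.0000,0.0000)
member 6 (3-4): L=4.8929, (cx,cy)=(0.3926,-0.9197)
member 7 (3-5): L=3.9951, (cx,cy)=(1.0000,-0.0083)
member 8 (4-5): L=4.9250, (cx,cy)=(0.4211,0.9070)
solve A·x = −loads:
  F[0-1] = +625.1612 N (tension)
  F[0-2] = +760.3126 N (tension)
  F[1-2] = -1202.7137 N (compression)
  F[1-3] = +986.9969 N (tension)
  F[2-3] = +1189.2835 N (tension)
  F[2-4] = -222.1982 N (compression)
  F[3-4] = -1332.6577 N (compression)
  F[3-5] = +1977.9925 N (tension)
  F[4-5] = -1770.0890 N (compression)
  Rx@0 = -999.0700 N
  Ry@0 = -577.7728 N
  Ry@4 = +2831.1328 N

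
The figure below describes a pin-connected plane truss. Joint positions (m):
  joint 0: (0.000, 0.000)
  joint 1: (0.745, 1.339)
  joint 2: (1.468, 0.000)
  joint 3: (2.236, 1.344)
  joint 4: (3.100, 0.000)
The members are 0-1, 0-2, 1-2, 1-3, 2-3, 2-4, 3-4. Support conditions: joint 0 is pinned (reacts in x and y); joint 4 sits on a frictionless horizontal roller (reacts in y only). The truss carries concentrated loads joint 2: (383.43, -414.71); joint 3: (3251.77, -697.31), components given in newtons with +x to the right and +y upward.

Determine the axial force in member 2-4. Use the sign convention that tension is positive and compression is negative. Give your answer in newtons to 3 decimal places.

N=5 nodes, M=7 members, R=3 reactions → 2N=10, M+R=10
member 0 (0-1): L=1.5323, (cx,cy)=(0.4862,0.8738)
member 1 (0-2): L=1.4680, (cx,cy)=(1.0000,0.0000)
member 2 (1-2): L=1.5217, (cx,cy)=(0.4751,-0.8799)
member 3 (1-3): L=1.4910, (cx,cy)=(1.0000,0.0034)
member 4 (2-3): L=1.5480, (cx,cy)=(0.4961,0.8682)
member 5 (2-4): L=1.6320, (cx,cy)=(1.0000,0.0000)
member 6 (3-4): L=1.5978, (cx,cy)=(0.5408,-0.8412)
solve A·x = −loads:
  F[0-1] = +1141.0753 N (tension)
  F[0-2] = +3080.4127 N (tension)
  F[1-2] = -1129.0417 N (compression)
  F[1-3] = +1091.2219 N (tension)
  F[2-3] = +1621.8711 N (tension)
  F[2-4] = +1355.8808 N (tension)
  F[3-4] = -2507.3726 N (compression)
  Rx@0 = -3635.2000 N
  Ry@0 = -997.1278 N
  Ry@4 = +2109.1478 N

1355.881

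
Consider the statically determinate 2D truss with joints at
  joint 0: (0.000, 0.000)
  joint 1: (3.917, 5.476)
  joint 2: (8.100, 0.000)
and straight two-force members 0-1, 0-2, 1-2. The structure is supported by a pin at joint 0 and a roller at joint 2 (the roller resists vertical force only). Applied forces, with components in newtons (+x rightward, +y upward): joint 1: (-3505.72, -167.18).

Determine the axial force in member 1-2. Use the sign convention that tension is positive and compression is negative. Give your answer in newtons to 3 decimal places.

2880.668

N=3 nodes, M=3 members, R=3 reactions → 2N=6, M+R=6
member 0 (0-1): L=6.7327, (cx,cy)=(0.5818,0.8133)
member 1 (0-2): L=8.1000, (cx,cy)=(1.0000,0.0000)
member 2 (1-2): L=6.8909, (cx,cy)=(0.6070,-0.7947)
solve A·x = −loads:
  F[0-1] = -3020.1013 N (compression)
  F[0-2] = -1748.6673 N (compression)
  F[1-2] = +2880.6684 N (tension)
  Rx@0 = +3505.7200 N
  Ry@0 = +2456.3749 N
  Ry@2 = -2289.1949 N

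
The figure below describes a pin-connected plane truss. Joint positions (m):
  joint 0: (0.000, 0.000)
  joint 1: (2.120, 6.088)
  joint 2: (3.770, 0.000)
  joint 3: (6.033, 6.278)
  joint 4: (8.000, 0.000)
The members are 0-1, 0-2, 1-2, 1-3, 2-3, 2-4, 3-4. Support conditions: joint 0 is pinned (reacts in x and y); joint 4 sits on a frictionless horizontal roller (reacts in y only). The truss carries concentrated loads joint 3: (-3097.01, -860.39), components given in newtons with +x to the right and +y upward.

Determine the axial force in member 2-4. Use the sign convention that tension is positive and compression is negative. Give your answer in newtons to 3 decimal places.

N=5 nodes, M=7 members, R=3 reactions → 2N=10, M+R=10
member 0 (0-1): L=6.4466, (cx,cy)=(0.3289,0.9444)
member 1 (0-2): L=3.7700, (cx,cy)=(1.0000,0.0000)
member 2 (1-2): L=6.3076, (cx,cy)=(0.2616,-0.9652)
member 3 (1-3): L=3.9176, (cx,cy)=(0.9988,0.0485)
member 4 (2-3): L=6.6734, (cx,cy)=(0.3391,0.9407)
member 5 (2-4): L=4.2300, (cx,cy)=(1.0000,0.0000)
member 6 (3-4): L=6.5789, (cx,cy)=(0.2990,-0.9543)
solve A·x = −loads:
  F[0-1] = -2797.5267 N (compression)
  F[0-2] = -2177.0223 N (compression)
  F[1-2] = +2656.0031 N (tension)
  F[1-3] = -1616.6682 N (compression)
  F[2-3] = -2724.9812 N (compression)
  F[2-4] = -558.1847 N (compression)
  F[3-4] = +1866.9344 N (tension)
  Rx@0 = +3097.0100 N
  Ry@0 = +2641.9270 N
  Ry@4 = -1781.5370 N

-558.185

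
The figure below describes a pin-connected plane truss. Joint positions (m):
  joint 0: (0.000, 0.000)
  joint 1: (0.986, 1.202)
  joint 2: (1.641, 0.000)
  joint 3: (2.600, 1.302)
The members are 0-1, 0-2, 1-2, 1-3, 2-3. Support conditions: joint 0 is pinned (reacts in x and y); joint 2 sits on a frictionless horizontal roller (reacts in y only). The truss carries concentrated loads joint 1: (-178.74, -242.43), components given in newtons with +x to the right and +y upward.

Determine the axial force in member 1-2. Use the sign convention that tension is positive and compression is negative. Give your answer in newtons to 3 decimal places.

-16.788

N=4 nodes, M=5 members, R=3 reactions → 2N=8, M+R=8
member 0 (0-1): L=1.5547, (cx,cy)=(0.6342,0.7732)
member 1 (0-2): L=1.6410, (cx,cy)=(1.0000,0.0000)
member 2 (1-2): L=1.3689, (cx,cy)=(0.4785,-0.8781)
member 3 (1-3): L=1.6171, (cx,cy)=(0.9981,0.0618)
member 4 (2-3): L=1.6171, (cx,cy)=(0.5931,0.8052)
solve A·x = −loads:
  F[0-1] = -294.4932 N (compression)
  F[0-2] = +8.0329 N (tension)
  F[1-2] = -16.7879 N (compression)
  F[1-3] = +0.0000 N (tension)
  F[2-3] = -0.0000 N (compression)
  Rx@0 = +178.7400 N
  Ry@0 = +227.6887 N
  Ry@2 = +14.7413 N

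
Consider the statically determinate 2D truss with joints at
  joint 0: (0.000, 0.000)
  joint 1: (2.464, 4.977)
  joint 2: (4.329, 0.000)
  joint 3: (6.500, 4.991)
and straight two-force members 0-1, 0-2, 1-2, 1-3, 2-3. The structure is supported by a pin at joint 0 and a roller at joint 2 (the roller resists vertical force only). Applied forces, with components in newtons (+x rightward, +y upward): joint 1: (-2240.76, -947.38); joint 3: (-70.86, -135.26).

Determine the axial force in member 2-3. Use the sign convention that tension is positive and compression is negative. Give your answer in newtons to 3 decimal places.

-147.457

N=4 nodes, M=5 members, R=3 reactions → 2N=8, M+R=8
member 0 (0-1): L=5.5535, (cx,cy)=(0.4437,0.8962)
member 1 (0-2): L=4.3290, (cx,cy)=(1.0000,0.0000)
member 2 (1-2): L=5.3150, (cx,cy)=(0.3509,-0.9364)
member 3 (1-3): L=4.0360, (cx,cy)=(1.0000,0.0035)
member 4 (2-3): L=5.4427, (cx,cy)=(0.3989,0.9170)
solve A·x = −loads:
  F[0-1] = -3345.4974 N (compression)
  F[0-2] = -827.2869 N (compression)
  F[1-2] = +2190.0163 N (tension)
  F[1-3] = -12.0424 N (compression)
  F[2-3] = -147.4567 N (compression)
  Rx@0 = +2311.6200 N
  Ry@0 = +2998.1841 N
  Ry@2 = -1915.5441 N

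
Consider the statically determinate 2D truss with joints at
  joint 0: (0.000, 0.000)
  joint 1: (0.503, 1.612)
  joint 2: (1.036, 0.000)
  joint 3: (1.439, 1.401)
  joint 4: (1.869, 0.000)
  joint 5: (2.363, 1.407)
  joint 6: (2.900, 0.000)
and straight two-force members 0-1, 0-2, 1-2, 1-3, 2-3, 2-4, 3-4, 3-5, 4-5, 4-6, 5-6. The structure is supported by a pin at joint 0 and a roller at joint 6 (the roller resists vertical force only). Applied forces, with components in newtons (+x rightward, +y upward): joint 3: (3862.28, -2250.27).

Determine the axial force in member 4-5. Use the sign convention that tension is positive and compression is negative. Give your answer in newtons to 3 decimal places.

N=7 nodes, M=11 members, R=3 reactions → 2N=14, M+R=14
member 0 (0-1): L=1.6887, (cx,cy)=(0.2979,0.9546)
member 1 (0-2): L=1.0360, (cx,cy)=(1.0000,0.0000)
member 2 (1-2): L=1.6978, (cx,cy)=(0.3139,-0.9494)
member 3 (1-3): L=0.9595, (cx,cy)=(0.9755,-0.2199)
member 4 (2-3): L=1.4578, (cx,cy)=(0.2764,0.9610)
member 5 (2-4): L=0.8330, (cx,cy)=(1.0000,0.0000)
member 6 (3-4): L=1.4655, (cx,cy)=(0.2934,-0.9560)
member 7 (3-5): L=0.9240, (cx,cy)=(1.0000,0.0065)
member 8 (4-5): L=1.4912, (cx,cy)=(0.3313,0.9435)
member 9 (4-6): L=1.0310, (cx,cy)=(1.0000,0.0000)
member 10 (5-6): L=1.5060, (cx,cy)=(0.3566,-0.9343)
solve A·x = −loads:
  F[0-1] = +767.0285 N (tension)
  F[0-2] = +3633.8050 N (tension)
  F[1-2] = -891.9251 N (compression)
  F[1-3] = +521.2366 N (tension)
  F[2-3] = +881.1737 N (tension)
  F[2-4] = +3110.2096 N (tension)
  F[3-4] = -3134.6757 N (compression)
  F[3-5] = -2190.4966 N (compression)
  F[4-5] = +3176.0431 N (tension)
  F[4-6] = +1138.3027 N (tension)
  F[5-6] = -3192.3223 N (compression)
  Rx@0 = -3862.2800 N
  Ry@0 = -732.2103 N
  Ry@6 = +2982.4803 N

3176.043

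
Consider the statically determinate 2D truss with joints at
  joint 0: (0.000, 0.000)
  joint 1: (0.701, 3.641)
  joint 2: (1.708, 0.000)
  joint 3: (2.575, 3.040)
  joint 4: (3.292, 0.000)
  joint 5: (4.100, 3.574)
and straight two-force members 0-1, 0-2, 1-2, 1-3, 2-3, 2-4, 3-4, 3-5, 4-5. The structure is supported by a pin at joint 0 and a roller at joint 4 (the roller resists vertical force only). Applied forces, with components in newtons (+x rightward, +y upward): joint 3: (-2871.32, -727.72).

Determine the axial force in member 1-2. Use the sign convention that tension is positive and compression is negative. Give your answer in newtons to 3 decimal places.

N=6 nodes, M=9 members, R=3 reactions → 2N=12, M+R=12
member 0 (0-1): L=3.7079, (cx,cy)=(0.1891,0.9820)
member 1 (0-2): L=1.7080, (cx,cy)=(1.0000,0.0000)
member 2 (1-2): L=3.7777, (cx,cy)=(0.2666,-0.9638)
member 3 (1-3): L=1.9680, (cx,cy)=(0.9522,-0.3054)
member 4 (2-3): L=3.1612, (cx,cy)=(0.2743,0.9617)
member 5 (2-4): L=1.5840, (cx,cy)=(1.0000,0.0000)
member 6 (3-4): L=3.1234, (cx,cy)=(0.2296,-0.9733)
member 7 (3-5): L=1.6158, (cx,cy)=(0.9438,0.3305)
member 8 (4-5): L=3.6642, (cx,cy)=(0.2205,0.9754)
solve A·x = −loads:
  F[0-1] = -2861.6272 N (compression)
  F[0-2] = -2330.3081 N (compression)
  F[1-2] = +3396.8227 N (tension)
  F[1-3] = -1519.0527 N (compression)
  F[2-3] = -3404.4587 N (compression)
  F[2-4] = -491.1216 N (compression)
  F[3-4] = +2139.4337 N (tension)
  F[3-5] = -0.0000 N (tension)
  F[4-5] = -0.0000 N (tension)
  Rx@0 = +2871.3200 N
  Ry@0 = +2810.0207 N
  Ry@4 = -2082.3007 N

3396.823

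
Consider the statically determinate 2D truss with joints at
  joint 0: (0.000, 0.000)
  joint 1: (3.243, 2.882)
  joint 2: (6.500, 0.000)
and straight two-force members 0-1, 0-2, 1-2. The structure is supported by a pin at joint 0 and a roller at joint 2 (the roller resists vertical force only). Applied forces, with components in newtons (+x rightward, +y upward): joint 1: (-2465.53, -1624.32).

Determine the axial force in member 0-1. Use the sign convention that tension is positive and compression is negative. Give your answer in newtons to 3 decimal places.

-2870.918

N=3 nodes, M=3 members, R=3 reactions → 2N=6, M+R=6
member 0 (0-1): L=4.3385, (cx,cy)=(0.7475,0.6643)
member 1 (0-2): L=6.5000, (cx,cy)=(1.0000,0.0000)
member 2 (1-2): L=4.3490, (cx,cy)=(0.7489,-0.6627)
solve A·x = −loads:
  F[0-1] = -2870.9175 N (compression)
  F[0-2] = -319.5605 N (compression)
  F[1-2] = +426.7039 N (tension)
  Rx@0 = +2465.5300 N
  Ry@0 = +1907.0873 N
  Ry@2 = -282.7673 N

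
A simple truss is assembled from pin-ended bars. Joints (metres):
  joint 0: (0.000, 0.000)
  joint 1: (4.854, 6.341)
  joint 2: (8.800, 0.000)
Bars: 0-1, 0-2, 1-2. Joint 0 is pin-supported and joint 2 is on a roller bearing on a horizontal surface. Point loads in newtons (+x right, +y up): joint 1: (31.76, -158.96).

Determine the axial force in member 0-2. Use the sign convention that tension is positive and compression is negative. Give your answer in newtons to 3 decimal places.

68.805

N=3 nodes, M=3 members, R=3 reactions → 2N=6, M+R=6
member 0 (0-1): L=7.9856, (cx,cy)=(0.6078,0.7941)
member 1 (0-2): L=8.8000, (cx,cy)=(1.0000,0.0000)
member 2 (1-2): L=7.4685, (cx,cy)=(0.5283,-0.8490)
solve A·x = −loads:
  F[0-1] = -60.9452 N (compression)
  F[0-2] = +68.8052 N (tension)
  F[1-2] = -130.2268 N (compression)
  Rx@0 = -31.7600 N
  Ry@0 = +48.3939 N
  Ry@2 = +110.5661 N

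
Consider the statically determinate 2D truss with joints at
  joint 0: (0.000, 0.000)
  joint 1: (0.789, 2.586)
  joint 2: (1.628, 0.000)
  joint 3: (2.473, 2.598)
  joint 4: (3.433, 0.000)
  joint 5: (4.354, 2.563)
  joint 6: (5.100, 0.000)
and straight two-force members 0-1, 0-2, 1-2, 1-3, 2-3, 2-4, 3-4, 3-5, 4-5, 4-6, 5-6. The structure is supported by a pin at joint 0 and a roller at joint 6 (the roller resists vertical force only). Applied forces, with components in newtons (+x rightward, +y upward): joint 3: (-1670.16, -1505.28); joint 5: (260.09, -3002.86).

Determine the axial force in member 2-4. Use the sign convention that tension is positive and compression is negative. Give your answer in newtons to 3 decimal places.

431.544

N=7 nodes, M=11 members, R=3 reactions → 2N=14, M+R=14
member 0 (0-1): L=2.7037, (cx,cy)=(0.2918,0.9565)
member 1 (0-2): L=1.6280, (cx,cy)=(1.0000,0.0000)
member 2 (1-2): L=2.7187, (cx,cy)=(0.3086,-0.9512)
member 3 (1-3): L=1.6840, (cx,cy)=(1.0000,0.0071)
member 4 (2-3): L=2.7320, (cx,cy)=(0.3093,0.9510)
member 5 (2-4): L=1.8050, (cx,cy)=(1.0000,0.0000)
member 6 (3-4): L=2.7697, (cx,cy)=(0.3466,-0.9380)
member 7 (3-5): L=1.8813, (cx,cy)=(0.9998,-0.0186)
member 8 (4-5): L=2.7235, (cx,cy)=(0.3382,0.9411)
member 9 (4-6): L=1.6670, (cx,cy)=(1.0000,0.0000)
member 10 (5-6): L=2.6694, (cx,cy)=(0.2795,-0.9602)
solve A·x = −loads:
  F[0-1] = -2022.7457 N (compression)
  F[0-2] = -819.7846 N (compression)
  F[1-2] = +2024.8733 N (tension)
  F[1-3] = -1215.1996 N (compression)
  F[2-3] = -2025.3558 N (compression)
  F[2-4] = +431.5438 N (tension)
  F[3-4] = +464.3930 N (tension)
  F[3-5] = -332.4740 N (compression)
  F[4-5] = -462.8760 N (compression)
  F[4-6] = +749.0388 N (tension)
  F[5-6] = -2680.2338 N (compression)
  Rx@0 = +1410.0700 N
  Ry@0 = +1934.6998 N
  Ry@6 = +2573.4402 N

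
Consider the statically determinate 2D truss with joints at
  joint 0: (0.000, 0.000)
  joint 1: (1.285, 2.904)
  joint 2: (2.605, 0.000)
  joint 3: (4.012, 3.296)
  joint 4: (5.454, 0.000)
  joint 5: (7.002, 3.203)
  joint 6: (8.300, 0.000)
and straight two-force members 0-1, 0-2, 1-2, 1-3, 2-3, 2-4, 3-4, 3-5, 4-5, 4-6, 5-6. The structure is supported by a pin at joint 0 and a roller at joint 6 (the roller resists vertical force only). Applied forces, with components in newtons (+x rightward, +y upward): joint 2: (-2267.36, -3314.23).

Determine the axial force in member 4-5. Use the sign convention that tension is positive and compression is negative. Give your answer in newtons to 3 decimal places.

N=7 nodes, M=11 members, R=3 reactions → 2N=14, M+R=14
member 0 (0-1): L=3.1756, (cx,cy)=(0.4046,0.9145)
member 1 (0-2): L=2.6050, (cx,cy)=(1.0000,0.0000)
member 2 (1-2): L=3.1899, (cx,cy)=(0.4138,-0.9104)
member 3 (1-3): L=2.7550, (cx,cy)=(0.9898,0.1423)
member 4 (2-3): L=3.5838, (cx,cy)=(0.3926,0.9197)
member 5 (2-4): L=2.8490, (cx,cy)=(1.0000,0.0000)
member 6 (3-4): L=3.5976, (cx,cy)=(0.4008,-0.9162)
member 7 (3-5): L=2.9914, (cx,cy)=(0.9995,-0.0311)
member 8 (4-5): L=3.5575, (cx,cy)=(0.4351,0.9004)
member 9 (4-6): L=2.8460, (cx,cy)=(1.0000,0.0000)
member 10 (5-6): L=3.4560, (cx,cy)=(0.3756,-0.9268)
solve A·x = −loads:
  F[0-1] = -2486.7240 N (compression)
  F[0-2] = -1261.1125 N (compression)
  F[1-2] = +2195.5930 N (tension)
  F[1-3] = -1934.4722 N (compression)
  F[2-3] = +1430.2770 N (tension)
  F[2-4] = +1353.2557 N (tension)
  F[3-4] = -1104.4688 N (compression)
  F[3-5] = -911.0041 N (compression)
  F[4-5] = +1123.8451 N (tension)
  F[4-6] = +421.5315 N (tension)
  F[5-6] = -1122.3556 N (compression)
  Rx@0 = +2267.3600 N
  Ry@0 = +2274.0409 N
  Ry@6 = +1040.1891 N

1123.845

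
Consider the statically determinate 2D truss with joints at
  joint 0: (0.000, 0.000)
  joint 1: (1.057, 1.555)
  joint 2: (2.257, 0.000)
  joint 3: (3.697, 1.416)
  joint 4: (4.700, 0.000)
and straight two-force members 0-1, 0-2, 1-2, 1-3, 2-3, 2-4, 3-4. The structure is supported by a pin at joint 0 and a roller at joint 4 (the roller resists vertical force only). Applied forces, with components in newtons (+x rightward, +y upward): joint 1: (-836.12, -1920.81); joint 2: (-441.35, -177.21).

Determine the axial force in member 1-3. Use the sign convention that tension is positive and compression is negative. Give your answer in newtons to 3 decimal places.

N=5 nodes, M=7 members, R=3 reactions → 2N=10, M+R=10
member 0 (0-1): L=1.8802, (cx,cy)=(0.5622,0.8270)
member 1 (0-2): L=2.2570, (cx,cy)=(1.0000,0.0000)
member 2 (1-2): L=1.9642, (cx,cy)=(0.6109,-0.7917)
member 3 (1-3): L=2.6437, (cx,cy)=(0.9986,-0.0526)
member 4 (2-3): L=2.0196, (cx,cy)=(0.7130,0.7011)
member 5 (2-4): L=2.4430, (cx,cy)=(1.0000,0.0000)
member 6 (3-4): L=1.7352, (cx,cy)=(0.5780,-0.8160)
solve A·x = −loads:
  F[0-1] = -2246.0915 N (compression)
  F[0-2] = -14.7970 N (compression)
  F[1-2] = -53.6880 N (compression)
  F[1-3] = -394.2983 N (compression)
  F[2-3] = +313.3662 N (tension)
  F[2-4] = +170.3154 N (tension)
  F[3-4] = -294.6544 N (compression)
  Rx@0 = +1277.4700 N
  Ry@0 = +1857.5748 N
  Ry@4 = +240.4452 N

-394.298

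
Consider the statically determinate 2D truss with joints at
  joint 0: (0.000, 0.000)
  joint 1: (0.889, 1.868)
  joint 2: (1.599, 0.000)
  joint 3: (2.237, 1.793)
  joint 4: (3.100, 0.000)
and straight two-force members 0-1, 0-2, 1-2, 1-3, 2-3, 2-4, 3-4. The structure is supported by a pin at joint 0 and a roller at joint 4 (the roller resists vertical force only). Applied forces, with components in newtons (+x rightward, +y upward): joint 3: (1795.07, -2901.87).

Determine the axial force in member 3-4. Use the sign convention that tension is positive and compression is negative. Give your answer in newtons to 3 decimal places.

N=5 nodes, M=7 members, R=3 reactions → 2N=10, M+R=10
member 0 (0-1): L=2.0688, (cx,cy)=(0.4297,0.9030)
member 1 (0-2): L=1.5990, (cx,cy)=(1.0000,0.0000)
member 2 (1-2): L=1.9984, (cx,cy)=(0.3553,-0.9348)
member 3 (1-3): L=1.3501, (cx,cy)=(0.9985,-0.0556)
member 4 (2-3): L=1.9031, (cx,cy)=(0.3352,0.9421)
member 5 (2-4): L=1.5010, (cx,cy)=(1.0000,0.0000)
member 6 (3-4): L=1.9899, (cx,cy)=(0.4337,-0.9011)
solve A·x = −loads:
  F[0-1] = +255.1635 N (tension)
  F[0-2] = +1685.4193 N (tension)
  F[1-2] = -258.4761 N (compression)
  F[1-3] = +201.7957 N (tension)
  F[2-3] = +256.4523 N (tension)
  F[2-4] = +1507.6134 N (tension)
  F[3-4] = -3476.2087 N (compression)
  Rx@0 = -1795.0700 N
  Ry@0 = -230.4022 N
  Ry@4 = +3132.2722 N

-3476.209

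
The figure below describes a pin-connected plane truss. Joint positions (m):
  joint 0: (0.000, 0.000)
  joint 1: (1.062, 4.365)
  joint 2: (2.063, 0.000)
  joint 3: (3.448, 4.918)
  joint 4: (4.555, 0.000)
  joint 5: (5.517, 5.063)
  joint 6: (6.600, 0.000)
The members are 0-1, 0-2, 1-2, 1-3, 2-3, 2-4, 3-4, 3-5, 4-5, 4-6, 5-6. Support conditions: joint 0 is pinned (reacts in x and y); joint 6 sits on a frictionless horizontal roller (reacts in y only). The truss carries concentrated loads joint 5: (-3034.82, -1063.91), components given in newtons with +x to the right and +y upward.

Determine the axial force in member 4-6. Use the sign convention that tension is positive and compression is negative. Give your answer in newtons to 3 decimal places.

-307.754

N=7 nodes, M=11 members, R=3 reactions → 2N=14, M+R=14
member 0 (0-1): L=4.4923, (cx,cy)=(0.2364,0.9717)
member 1 (0-2): L=2.0630, (cx,cy)=(1.0000,0.0000)
member 2 (1-2): L=4.4783, (cx,cy)=(0.2235,-0.9747)
member 3 (1-3): L=2.4492, (cx,cy)=(0.9742,0.2258)
member 4 (2-3): L=5.1093, (cx,cy)=(0.2711,0.9626)
member 5 (2-4): L=2.4920, (cx,cy)=(1.0000,0.0000)
member 6 (3-4): L=5.0410, (cx,cy)=(0.2196,-0.9756)
member 7 (3-5): L=2.0741, (cx,cy)=(0.9976,0.0699)
member 8 (4-5): L=5.1536, (cx,cy)=(0.1867,0.9824)
member 9 (4-6): L=2.0450, (cx,cy)=(1.0000,0.0000)
member 10 (5-6): L=5.1775, (cx,cy)=(0.2092,-0.9779)
solve A·x = −loads:
  F[0-1] = -2575.6594 N (compression)
  F[0-2] = -2425.9272 N (compression)
  F[1-2] = +2300.5559 N (tension)
  F[1-3] = -1152.8882 N (compression)
  F[2-3] = -2329.5721 N (compression)
  F[2-4] = -1280.2151 N (compression)
  F[3-4] = +2401.3452 N (tension)
  F[3-5] = -2287.5305 N (compression)
  F[4-5] = -2384.6439 N (compression)
  F[4-6] = -307.7540 N (compression)
  F[5-6] = +1471.2896 N (tension)
  Rx@0 = +3034.8200 N
  Ry@0 = +2502.6528 N
  Ry@6 = -1438.7428 N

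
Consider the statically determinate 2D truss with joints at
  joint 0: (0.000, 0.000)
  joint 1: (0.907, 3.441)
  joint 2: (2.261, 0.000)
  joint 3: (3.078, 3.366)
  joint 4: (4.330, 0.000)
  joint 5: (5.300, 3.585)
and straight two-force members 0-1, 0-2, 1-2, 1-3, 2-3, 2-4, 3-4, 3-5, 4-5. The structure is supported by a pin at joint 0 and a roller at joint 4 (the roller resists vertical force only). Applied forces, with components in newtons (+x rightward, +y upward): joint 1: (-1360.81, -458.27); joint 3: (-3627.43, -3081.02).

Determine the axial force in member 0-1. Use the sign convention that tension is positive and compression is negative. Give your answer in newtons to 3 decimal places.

-5330.456

N=6 nodes, M=9 members, R=3 reactions → 2N=12, M+R=12
member 0 (0-1): L=3.5585, (cx,cy)=(0.2549,0.9670)
member 1 (0-2): L=2.2610, (cx,cy)=(1.0000,0.0000)
member 2 (1-2): L=3.6978, (cx,cy)=(0.3662,-0.9306)
member 3 (1-3): L=2.1723, (cx,cy)=(0.9994,-0.0345)
member 4 (2-3): L=3.4637, (cx,cy)=(0.2359,0.9718)
member 5 (2-4): L=2.0690, (cx,cy)=(1.0000,0.0000)
member 6 (3-4): L=3.5913, (cx,cy)=(0.3486,-0.9373)
member 7 (3-5): L=2.2328, (cx,cy)=(0.9952,0.0981)
member 8 (4-5): L=3.7139, (cx,cy)=(0.2612,0.9653)
solve A·x = −loads:
  F[0-1] = -5330.4560 N (compression)
  F[0-2] = -3629.6103 N (compression)
  F[1-2] = +5116.0831 N (tension)
  F[1-3] = -1872.2548 N (compression)
  F[2-3] = -4899.0060 N (compression)
  F[2-4] = -600.7497 N (compression)
  F[3-4] = +1723.2224 N (tension)
  F[3-5] = +0.0000 N (tension)
  F[4-5] = -0.0000 N (compression)
  Rx@0 = +4988.2400 N
  Ry@0 = +5154.4046 N
  Ry@4 = -1615.1146 N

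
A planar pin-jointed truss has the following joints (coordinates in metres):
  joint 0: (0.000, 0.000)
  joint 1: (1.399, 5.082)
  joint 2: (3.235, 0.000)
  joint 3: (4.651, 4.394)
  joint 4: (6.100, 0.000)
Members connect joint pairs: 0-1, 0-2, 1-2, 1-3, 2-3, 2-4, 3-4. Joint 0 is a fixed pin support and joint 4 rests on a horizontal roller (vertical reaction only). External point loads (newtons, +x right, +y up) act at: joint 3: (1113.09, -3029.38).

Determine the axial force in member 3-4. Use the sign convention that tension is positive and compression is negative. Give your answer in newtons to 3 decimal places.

-3276.389

N=5 nodes, M=7 members, R=3 reactions → 2N=10, M+R=10
member 0 (0-1): L=5.2710, (cx,cy)=(0.2654,0.9641)
member 1 (0-2): L=3.2350, (cx,cy)=(1.0000,0.0000)
member 2 (1-2): L=5.4035, (cx,cy)=(0.3398,-0.9405)
member 3 (1-3): L=3.3240, (cx,cy)=(0.9783,-0.2070)
member 4 (2-3): L=4.6165, (cx,cy)=(0.3067,0.9518)
member 5 (2-4): L=2.8650, (cx,cy)=(1.0000,0.0000)
member 6 (3-4): L=4.6268, (cx,cy)=(0.3132,-0.9497)
solve A·x = −loads:
  F[0-1] = +85.2452 N (tension)
  F[0-2] = +1090.4649 N (tension)
  F[1-2] = -100.1295 N (compression)
  F[1-3] = +57.9010 N (tension)
  F[2-3] = +98.9414 N (tension)
  F[2-4] = +1026.0951 N (tension)
  F[3-4] = -3276.3891 N (compression)
  Rx@0 = -1113.0900 N
  Ry@0 = -82.1878 N
  Ry@4 = +3111.5678 N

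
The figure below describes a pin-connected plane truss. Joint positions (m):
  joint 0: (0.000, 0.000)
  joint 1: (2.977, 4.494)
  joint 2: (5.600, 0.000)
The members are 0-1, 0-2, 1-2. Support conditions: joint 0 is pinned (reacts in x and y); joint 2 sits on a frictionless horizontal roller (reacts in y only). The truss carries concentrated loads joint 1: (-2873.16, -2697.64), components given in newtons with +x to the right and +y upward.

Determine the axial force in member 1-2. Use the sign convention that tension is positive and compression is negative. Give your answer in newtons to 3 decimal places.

1009.231

N=3 nodes, M=3 members, R=3 reactions → 2N=6, M+R=6
member 0 (0-1): L=5.3906, (cx,cy)=(0.5523,0.8337)
member 1 (0-2): L=5.6000, (cx,cy)=(1.0000,0.0000)
member 2 (1-2): L=5.2035, (cx,cy)=(0.5041,-0.8637)
solve A·x = −loads:
  F[0-1] = -4281.3719 N (compression)
  F[0-2] = -508.7396 N (compression)
  F[1-2] = +1009.2315 N (tension)
  Rx@0 = +2873.1600 N
  Ry@0 = +3569.2662 N
  Ry@2 = -871.6262 N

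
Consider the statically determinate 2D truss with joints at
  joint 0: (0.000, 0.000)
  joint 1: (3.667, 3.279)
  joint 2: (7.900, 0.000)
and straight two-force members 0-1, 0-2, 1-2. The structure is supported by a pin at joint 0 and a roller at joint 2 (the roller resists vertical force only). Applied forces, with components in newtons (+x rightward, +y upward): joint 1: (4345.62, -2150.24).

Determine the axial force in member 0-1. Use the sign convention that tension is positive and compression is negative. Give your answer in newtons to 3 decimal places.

N=3 nodes, M=3 members, R=3 reactions → 2N=6, M+R=6
member 0 (0-1): L=4.9192, (cx,cy)=(0.7454,0.6666)
member 1 (0-2): L=7.9000, (cx,cy)=(1.0000,0.0000)
member 2 (1-2): L=5.3544, (cx,cy)=(0.7906,-0.6124)
solve A·x = −loads:
  F[0-1] = +977.4828 N (tension)
  F[0-2] = +3616.9620 N (tension)
  F[1-2] = -4575.2045 N (compression)
  Rx@0 = -4345.6200 N
  Ry@0 = -651.5598 N
  Ry@2 = +2801.7998 N

977.483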